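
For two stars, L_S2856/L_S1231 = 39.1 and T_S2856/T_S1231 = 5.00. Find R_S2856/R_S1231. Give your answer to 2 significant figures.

L ∝ R²T⁴ gives R ∝ √L / T², so
R_S2856/R_S1231 = √(39.1) / (5.00)² = 6.253 / 25.00 = 0.2501.

0.25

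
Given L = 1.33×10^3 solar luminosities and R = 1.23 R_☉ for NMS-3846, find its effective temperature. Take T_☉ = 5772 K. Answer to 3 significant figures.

T/T_☉ = (L/L_☉)^(1/4) / (R/R_☉)^(1/2)
T = 5772 × (1.33×10^3)^(1/4) / √(1.23) = 5772 × 6.039 / 1.109 = 3.143×10^4 K.

3.14×10^4 K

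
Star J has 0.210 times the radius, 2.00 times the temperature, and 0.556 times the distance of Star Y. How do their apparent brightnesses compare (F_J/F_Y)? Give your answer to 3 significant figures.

2.28

L_J/L_Y = (R_J/R_Y)²(T_J/T_Y)⁴ = (0.210)² × (2.00)⁴ = 0.7056.
F_J/F_Y = (L_J/L_Y)/(d_J/d_Y)² = 0.7056 / (0.556)² = 2.282.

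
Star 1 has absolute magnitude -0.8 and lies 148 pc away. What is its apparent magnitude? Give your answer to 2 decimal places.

5.05

m = M + 5 log₁₀(d/10 pc) = -0.8 + 5 log₁₀(148/10)
  = -0.8 + 5 × 1.170 = -0.8 + 5.85 = 5.05.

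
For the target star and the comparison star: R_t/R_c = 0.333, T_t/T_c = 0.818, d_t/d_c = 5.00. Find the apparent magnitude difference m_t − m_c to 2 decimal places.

L_t/L_c = (0.333)²(0.818)⁴ = 0.04965.
F_t/F_c = (L_t/L_c)/(d_t/d_c)² = 0.04965/25.00 = 0.001986.
m_t − m_c = −2.5 log₁₀(0.001986) = 6.76.

6.76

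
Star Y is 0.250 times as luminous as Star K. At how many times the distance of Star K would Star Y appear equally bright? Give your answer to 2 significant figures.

Equal flux requires L_Y/d_Y² = L_K/d_K², so d_Y/d_K = √(L_Y/L_K)
= √(0.250) = 0.5000.

0.50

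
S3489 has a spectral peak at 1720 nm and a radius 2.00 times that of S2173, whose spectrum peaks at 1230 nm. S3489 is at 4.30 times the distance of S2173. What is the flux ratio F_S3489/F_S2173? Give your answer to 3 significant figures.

Wien's law: T_S3489/T_S2173 = λ_S2173/λ_S3489 = 1230/1720 = 0.7151.
L_S3489/L_S2173 = (R_S3489/R_S2173)²(T_S3489/T_S2173)⁴ = (2.00)²(0.7151)⁴ = 1.046.
F_S3489/F_S2173 = (L_S3489/L_S2173)/(d_S3489/d_S2173)² = 1.046/(4.30)² = 0.05658.

0.0566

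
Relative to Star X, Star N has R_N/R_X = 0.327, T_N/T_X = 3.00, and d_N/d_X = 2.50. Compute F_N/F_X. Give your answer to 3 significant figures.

1.39

L_N/L_X = (R_N/R_X)²(T_N/T_X)⁴ = (0.327)² × (3.00)⁴ = 8.661.
F_N/F_X = (L_N/L_X)/(d_N/d_X)² = 8.661 / (2.50)² = 1.386.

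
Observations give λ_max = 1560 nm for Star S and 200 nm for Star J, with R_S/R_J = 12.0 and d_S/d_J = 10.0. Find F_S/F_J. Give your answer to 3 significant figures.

3.89×10^-4

Wien's law: T_S/T_J = λ_J/λ_S = 200/1560 = 0.1282.
L_S/L_J = (R_S/R_J)²(T_S/T_J)⁴ = (12.0)²(0.1282)⁴ = 0.03890.
F_S/F_J = (L_S/L_J)/(d_S/d_J)² = 0.03890/(10.0)² = 3.890×10^-4.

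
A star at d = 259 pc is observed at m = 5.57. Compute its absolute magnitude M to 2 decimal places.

-1.50

M = m − 5 log₁₀(d/10 pc) = 5.57 − 5 log₁₀(259/10)
  = 5.57 − 5 × 1.413 = 5.57 − 7.07 = -1.50.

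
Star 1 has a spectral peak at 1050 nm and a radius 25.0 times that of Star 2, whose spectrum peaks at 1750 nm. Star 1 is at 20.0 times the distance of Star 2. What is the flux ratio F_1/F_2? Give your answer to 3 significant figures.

12.1

Wien's law: T_1/T_2 = λ_2/λ_1 = 1750/1050 = 1.667.
L_1/L_2 = (R_1/R_2)²(T_1/T_2)⁴ = (25.0)²(1.667)⁴ = 4823.
F_1/F_2 = (L_1/L_2)/(d_1/d_2)² = 4823/(20.0)² = 12.06.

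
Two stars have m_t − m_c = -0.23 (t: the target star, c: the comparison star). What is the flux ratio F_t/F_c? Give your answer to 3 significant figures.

1.24

F_t/F_c = 10^(−(m_t − m_c)/2.5) = 10^(0.23/2.5) = 10^0.092 = 1.236.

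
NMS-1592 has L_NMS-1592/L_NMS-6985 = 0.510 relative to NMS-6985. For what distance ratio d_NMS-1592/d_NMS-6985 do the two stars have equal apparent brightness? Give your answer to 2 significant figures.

0.71

Equal flux requires L_NMS-1592/d_NMS-1592² = L_NMS-6985/d_NMS-6985², so d_NMS-1592/d_NMS-6985 = √(L_NMS-1592/L_NMS-6985)
= √(0.510) = 0.7141.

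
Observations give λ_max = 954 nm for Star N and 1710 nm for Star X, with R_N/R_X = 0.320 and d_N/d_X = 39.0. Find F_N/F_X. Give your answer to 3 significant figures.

Wien's law: T_N/T_X = λ_X/λ_N = 1710/954 = 1.792.
L_N/L_X = (R_N/R_X)²(T_N/T_X)⁴ = (0.320)²(1.792)⁴ = 1.057.
F_N/F_X = (L_N/L_X)/(d_N/d_X)² = 1.057/(39.0)² = 6.950×10^-4.

6.95×10^-4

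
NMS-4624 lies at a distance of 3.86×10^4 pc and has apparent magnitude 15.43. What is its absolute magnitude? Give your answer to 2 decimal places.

M = m − 5 log₁₀(d/10 pc) = 15.43 − 5 log₁₀(3.86×10^4/10)
  = 15.43 − 5 × 3.587 = 15.43 − 17.93 = -2.50.

-2.50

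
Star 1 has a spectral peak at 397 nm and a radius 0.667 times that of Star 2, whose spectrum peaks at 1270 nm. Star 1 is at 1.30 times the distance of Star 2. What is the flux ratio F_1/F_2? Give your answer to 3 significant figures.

Wien's law: T_1/T_2 = λ_2/λ_1 = 1270/397 = 3.199.
L_1/L_2 = (R_1/R_2)²(T_1/T_2)⁴ = (0.667)²(3.199)⁴ = 46.59.
F_1/F_2 = (L_1/L_2)/(d_1/d_2)² = 46.59/(1.30)² = 27.57.

27.6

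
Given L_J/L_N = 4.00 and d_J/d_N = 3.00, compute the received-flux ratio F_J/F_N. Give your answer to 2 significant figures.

F = L/(4πd²), so F_J/F_N = (L_J/L_N) / (d_J/d_N)²
= 4.00 / (3.00)² = 4.00 / 9.000 = 0.4444.

0.44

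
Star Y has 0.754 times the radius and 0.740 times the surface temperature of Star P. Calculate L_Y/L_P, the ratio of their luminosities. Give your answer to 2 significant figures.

From the Stefan–Boltzmann law, L ∝ R²T⁴, so
L_Y/L_P = (R_Y/R_P)² (T_Y/T_P)⁴ = (0.754)² × (0.740)⁴ = 0.5685 × 0.2999 = 0.1705.

0.17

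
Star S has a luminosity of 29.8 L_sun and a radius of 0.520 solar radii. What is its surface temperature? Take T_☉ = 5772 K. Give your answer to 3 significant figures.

T/T_☉ = (L/L_☉)^(1/4) / (R/R_☉)^(1/2)
T = 5772 × (29.8)^(1/4) / √(0.520) = 5772 × 2.336 / 0.7211 = 1.870×10^4 K.

1.87×10^4 K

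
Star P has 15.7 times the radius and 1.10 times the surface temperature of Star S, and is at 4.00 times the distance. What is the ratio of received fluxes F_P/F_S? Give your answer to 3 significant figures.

22.6

L_P/L_S = (R_P/R_S)²(T_P/T_S)⁴ = (15.7)² × (1.10)⁴ = 360.9.
F_P/F_S = (L_P/L_S)/(d_P/d_S)² = 360.9 / (4.00)² = 22.56.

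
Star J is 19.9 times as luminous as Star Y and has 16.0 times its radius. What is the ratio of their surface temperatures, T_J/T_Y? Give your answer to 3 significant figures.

L ∝ R²T⁴ gives T ∝ (L/R²)^(1/4), so
T_J/T_Y = (19.9 / 16.0²)^(1/4) = (0.07773)^(1/4) = 0.5280.

0.528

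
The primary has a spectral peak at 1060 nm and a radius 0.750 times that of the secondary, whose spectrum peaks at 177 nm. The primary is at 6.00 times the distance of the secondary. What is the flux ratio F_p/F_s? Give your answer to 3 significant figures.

1.21×10^-5

Wien's law: T_p/T_s = λ_s/λ_p = 177/1060 = 0.1670.
L_p/L_s = (R_p/R_s)²(T_p/T_s)⁴ = (0.750)²(0.1670)⁴ = 4.373×10^-4.
F_p/F_s = (L_p/L_s)/(d_p/d_s)² = 4.373×10^-4/(6.00)² = 1.215×10^-5.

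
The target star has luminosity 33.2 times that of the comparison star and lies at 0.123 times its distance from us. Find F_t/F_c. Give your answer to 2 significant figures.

2.2×10^3

F = L/(4πd²), so F_t/F_c = (L_t/L_c) / (d_t/d_c)²
= 33.2 / (0.123)² = 33.2 / 0.01513 = 2194.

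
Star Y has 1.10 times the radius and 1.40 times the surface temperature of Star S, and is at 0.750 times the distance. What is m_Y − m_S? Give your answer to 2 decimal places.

-2.29

L_Y/L_S = (1.10)²(1.40)⁴ = 4.648.
F_Y/F_S = (L_Y/L_S)/(d_Y/d_S)² = 4.648/0.5625 = 8.264.
m_Y − m_S = −2.5 log₁₀(8.264) = -2.29.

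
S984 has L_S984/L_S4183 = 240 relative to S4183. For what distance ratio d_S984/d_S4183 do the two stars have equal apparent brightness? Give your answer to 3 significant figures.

Equal flux requires L_S984/d_S984² = L_S4183/d_S4183², so d_S984/d_S4183 = √(L_S984/L_S4183)
= √(240) = 15.49.

15.5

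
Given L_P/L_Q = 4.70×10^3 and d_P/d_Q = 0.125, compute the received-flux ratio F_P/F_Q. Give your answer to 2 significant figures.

3.0×10^5

F = L/(4πd²), so F_P/F_Q = (L_P/L_Q) / (d_P/d_Q)²
= 4.70×10^3 / (0.125)² = 4.70×10^3 / 0.01562 = 3.008×10^5.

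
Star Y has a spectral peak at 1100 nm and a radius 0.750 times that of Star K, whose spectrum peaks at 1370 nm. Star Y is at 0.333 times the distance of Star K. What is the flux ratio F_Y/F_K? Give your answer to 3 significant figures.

Wien's law: T_Y/T_K = λ_K/λ_Y = 1370/1100 = 1.245.
L_Y/L_K = (R_Y/R_K)²(T_Y/T_K)⁴ = (0.750)²(1.245)⁴ = 1.353.
F_Y/F_K = (L_Y/L_K)/(d_Y/d_K)² = 1.353/(0.333)² = 12.21.

12.2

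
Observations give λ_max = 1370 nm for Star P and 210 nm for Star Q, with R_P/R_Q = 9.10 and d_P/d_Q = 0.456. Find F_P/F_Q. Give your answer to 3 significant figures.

Wien's law: T_P/T_Q = λ_Q/λ_P = 210/1370 = 0.1533.
L_P/L_Q = (R_P/R_Q)²(T_P/T_Q)⁴ = (9.10)²(0.1533)⁴ = 0.04572.
F_P/F_Q = (L_P/L_Q)/(d_P/d_Q)² = 0.04572/(0.456)² = 0.2199.

0.220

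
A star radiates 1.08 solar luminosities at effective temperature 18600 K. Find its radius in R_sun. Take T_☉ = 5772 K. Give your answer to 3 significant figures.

0.100 R_sun

R/R_☉ = √(L/L_☉) / (T/T_☉)² = √(1.08) / (3.222)²
       = 1.039 / 10.38 = 0.1001.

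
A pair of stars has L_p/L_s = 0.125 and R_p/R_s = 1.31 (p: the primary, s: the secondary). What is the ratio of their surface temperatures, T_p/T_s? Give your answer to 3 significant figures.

0.520

L ∝ R²T⁴ gives T ∝ (L/R²)^(1/4), so
T_p/T_s = (0.125 / 1.31²)^(1/4) = (0.07284)^(1/4) = 0.5195.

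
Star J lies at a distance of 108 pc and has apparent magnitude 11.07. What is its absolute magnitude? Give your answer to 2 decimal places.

M = m − 5 log₁₀(d/10 pc) = 11.07 − 5 log₁₀(108/10)
  = 11.07 − 5 × 1.033 = 11.07 − 5.17 = 5.90.

5.90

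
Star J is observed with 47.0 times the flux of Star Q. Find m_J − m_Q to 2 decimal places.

-4.18

m_J − m_Q = −2.5 log₁₀(F_J/F_Q) = −2.5 log₁₀(47.0) = −2.5 × (1.672) = -4.180.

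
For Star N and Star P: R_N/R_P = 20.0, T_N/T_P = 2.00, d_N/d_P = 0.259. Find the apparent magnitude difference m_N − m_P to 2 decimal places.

-12.45

L_N/L_P = (20.0)²(2.00)⁴ = 6400.
F_N/F_P = (L_N/L_P)/(d_N/d_P)² = 6400/0.06708 = 9.541×10^4.
m_N − m_P = −2.5 log₁₀(9.541×10^4) = -12.45.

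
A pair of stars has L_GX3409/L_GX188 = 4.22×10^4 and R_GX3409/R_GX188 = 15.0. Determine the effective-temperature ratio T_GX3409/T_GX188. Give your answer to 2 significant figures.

L ∝ R²T⁴ gives T ∝ (L/R²)^(1/4), so
T_GX3409/T_GX188 = (4.22×10^4 / 15.0²)^(1/4) = (187.6)^(1/4) = 3.701.

3.7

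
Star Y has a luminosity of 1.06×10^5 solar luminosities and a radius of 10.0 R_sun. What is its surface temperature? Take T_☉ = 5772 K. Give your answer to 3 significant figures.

T/T_☉ = (L/L_☉)^(1/4) / (R/R_☉)^(1/2)
T = 5772 × (1.06×10^5)^(1/4) / √(10.0) = 5772 × 18.04 / 3.162 = 3.293×10^4 K.

3.29×10^4 K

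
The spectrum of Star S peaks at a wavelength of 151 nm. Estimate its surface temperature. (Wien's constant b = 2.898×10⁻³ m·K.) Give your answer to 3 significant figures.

T = b/λ_max = 2.898×10⁻³ / (151×10⁻⁹) = 1.919×10^4 K.

1.92×10^4 K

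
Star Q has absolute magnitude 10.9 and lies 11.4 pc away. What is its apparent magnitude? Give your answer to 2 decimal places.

m = M + 5 log₁₀(d/10 pc) = 10.9 + 5 log₁₀(11.4/10)
  = 10.9 + 5 × 0.057 = 10.9 + 0.28 = 11.18.

11.18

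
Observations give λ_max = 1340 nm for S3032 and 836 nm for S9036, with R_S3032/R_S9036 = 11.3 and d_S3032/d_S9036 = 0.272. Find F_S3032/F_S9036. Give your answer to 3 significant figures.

Wien's law: T_S3032/T_S9036 = λ_S9036/λ_S3032 = 836/1340 = 0.6239.
L_S3032/L_S9036 = (R_S3032/R_S9036)²(T_S3032/T_S9036)⁴ = (11.3)²(0.6239)⁴ = 19.34.
F_S3032/F_S9036 = (L_S3032/L_S9036)/(d_S3032/d_S9036)² = 19.34/(0.272)² = 261.5.

261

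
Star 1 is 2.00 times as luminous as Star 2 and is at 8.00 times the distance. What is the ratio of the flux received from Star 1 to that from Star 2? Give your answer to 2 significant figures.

F = L/(4πd²), so F_1/F_2 = (L_1/L_2) / (d_1/d_2)²
= 2.00 / (8.00)² = 2.00 / 64.00 = 0.03125.

0.031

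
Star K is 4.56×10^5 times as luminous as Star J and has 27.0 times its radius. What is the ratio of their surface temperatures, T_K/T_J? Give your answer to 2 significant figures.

5.0

L ∝ R²T⁴ gives T ∝ (L/R²)^(1/4), so
T_K/T_J = (4.56×10^5 / 27.0²)^(1/4) = (625.5)^(1/4) = 5.001.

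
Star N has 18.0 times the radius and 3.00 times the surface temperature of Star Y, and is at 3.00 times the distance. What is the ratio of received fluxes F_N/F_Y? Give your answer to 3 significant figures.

2.92×10^3

L_N/L_Y = (R_N/R_Y)²(T_N/T_Y)⁴ = (18.0)² × (3.00)⁴ = 2.624×10^4.
F_N/F_Y = (L_N/L_Y)/(d_N/d_Y)² = 2.624×10^4 / (3.00)² = 2916.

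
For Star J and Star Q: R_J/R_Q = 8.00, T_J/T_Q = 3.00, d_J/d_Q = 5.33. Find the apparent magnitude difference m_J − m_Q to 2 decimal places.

-5.65

L_J/L_Q = (8.00)²(3.00)⁴ = 5184.
F_J/F_Q = (L_J/L_Q)/(d_J/d_Q)² = 5184/28.41 = 182.5.
m_J − m_Q = −2.5 log₁₀(182.5) = -5.65.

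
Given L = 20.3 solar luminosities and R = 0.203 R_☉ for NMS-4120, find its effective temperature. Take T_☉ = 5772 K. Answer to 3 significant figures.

T/T_☉ = (L/L_☉)^(1/4) / (R/R_☉)^(1/2)
T = 5772 × (20.3)^(1/4) / √(0.203) = 5772 × 2.123 / 0.4506 = 2.719×10^4 K.

2.72×10^4 K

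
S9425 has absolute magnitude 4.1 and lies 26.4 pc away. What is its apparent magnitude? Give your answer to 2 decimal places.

6.21

m = M + 5 log₁₀(d/10 pc) = 4.1 + 5 log₁₀(26.4/10)
  = 4.1 + 5 × 0.422 = 4.1 + 2.11 = 6.21.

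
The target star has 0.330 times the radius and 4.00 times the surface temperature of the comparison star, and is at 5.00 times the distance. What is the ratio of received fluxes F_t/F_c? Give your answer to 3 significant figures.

1.12

L_t/L_c = (R_t/R_c)²(T_t/T_c)⁴ = (0.330)² × (4.00)⁴ = 27.88.
F_t/F_c = (L_t/L_c)/(d_t/d_c)² = 27.88 / (5.00)² = 1.115.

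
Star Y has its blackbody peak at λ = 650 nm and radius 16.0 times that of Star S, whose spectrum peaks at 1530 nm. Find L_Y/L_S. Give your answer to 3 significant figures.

Wien's law gives T ∝ 1/λ_max, so T_Y/T_S = λ_S/λ_Y = 1530/650 = 2.354.
Then L ∝ R²T⁴ gives L_Y/L_S = (16.0)² × (2.354)⁴ = 256.0 × 30.70 = 7859.

7.86×10^3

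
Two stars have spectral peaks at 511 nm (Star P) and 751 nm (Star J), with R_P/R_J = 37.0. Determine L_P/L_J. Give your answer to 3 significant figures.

6.39×10^3

Wien's law gives T ∝ 1/λ_max, so T_P/T_J = λ_J/λ_P = 751/511 = 1.470.
Then L ∝ R²T⁴ gives L_P/L_J = (37.0)² × (1.470)⁴ = 1369 × 4.665 = 6387.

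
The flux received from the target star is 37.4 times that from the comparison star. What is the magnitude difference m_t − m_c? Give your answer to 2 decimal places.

m_t − m_c = −2.5 log₁₀(F_t/F_c) = −2.5 log₁₀(37.4) = −2.5 × (1.573) = -3.932.

-3.93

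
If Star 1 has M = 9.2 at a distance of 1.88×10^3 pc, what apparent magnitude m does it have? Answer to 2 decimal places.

20.57

m = M + 5 log₁₀(d/10 pc) = 9.2 + 5 log₁₀(1.88×10^3/10)
  = 9.2 + 5 × 2.274 = 9.2 + 11.37 = 20.57.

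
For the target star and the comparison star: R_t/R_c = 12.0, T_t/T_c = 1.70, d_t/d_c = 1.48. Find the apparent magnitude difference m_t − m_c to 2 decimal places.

-6.85

L_t/L_c = (12.0)²(1.70)⁴ = 1203.
F_t/F_c = (L_t/L_c)/(d_t/d_c)² = 1203/2.190 = 549.1.
m_t − m_c = −2.5 log₁₀(549.1) = -6.85.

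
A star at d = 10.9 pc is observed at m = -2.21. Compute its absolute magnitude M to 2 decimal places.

-2.40

M = m − 5 log₁₀(d/10 pc) = -2.21 − 5 log₁₀(10.9/10)
  = -2.21 − 5 × 0.037 = -2.21 − 0.19 = -2.40.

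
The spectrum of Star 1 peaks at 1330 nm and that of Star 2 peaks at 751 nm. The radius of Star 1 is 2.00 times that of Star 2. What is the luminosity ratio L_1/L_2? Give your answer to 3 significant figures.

0.407

Wien's law gives T ∝ 1/λ_max, so T_1/T_2 = λ_2/λ_1 = 751/1330 = 0.5647.
Then L ∝ R²T⁴ gives L_1/L_2 = (2.00)² × (0.5647)⁴ = 4.000 × 0.1017 = 0.4066.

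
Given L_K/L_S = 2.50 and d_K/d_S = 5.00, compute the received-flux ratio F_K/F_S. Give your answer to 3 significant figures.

0.100

F = L/(4πd²), so F_K/F_S = (L_K/L_S) / (d_K/d_S)²
= 2.50 / (5.00)² = 2.50 / 25.00 = 0.1000.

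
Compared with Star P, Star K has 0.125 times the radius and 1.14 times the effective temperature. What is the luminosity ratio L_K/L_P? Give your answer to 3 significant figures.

0.0264

From the Stefan–Boltzmann law, L ∝ R²T⁴, so
L_K/L_P = (R_K/R_P)² (T_K/T_P)⁴ = (0.125)² × (1.14)⁴ = 0.01562 × 1.689 = 0.02639.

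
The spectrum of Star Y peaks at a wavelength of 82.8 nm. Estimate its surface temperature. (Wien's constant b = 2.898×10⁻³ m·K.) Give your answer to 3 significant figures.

3.50×10^4 K

T = b/λ_max = 2.898×10⁻³ / (82.8×10⁻⁹) = 3.500×10^4 K.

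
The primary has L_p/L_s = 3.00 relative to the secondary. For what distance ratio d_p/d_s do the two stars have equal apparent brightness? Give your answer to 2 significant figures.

Equal flux requires L_p/d_p² = L_s/d_s², so d_p/d_s = √(L_p/L_s)
= √(3.00) = 1.732.

1.7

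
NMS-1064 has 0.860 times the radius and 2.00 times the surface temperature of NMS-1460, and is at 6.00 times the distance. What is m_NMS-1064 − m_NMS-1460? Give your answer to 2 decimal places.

1.21

L_NMS-1064/L_NMS-1460 = (0.860)²(2.00)⁴ = 11.83.
F_NMS-1064/F_NMS-1460 = (L_NMS-1064/L_NMS-1460)/(d_NMS-1064/d_NMS-1460)² = 11.83/36.00 = 0.3287.
m_NMS-1064 − m_NMS-1460 = −2.5 log₁₀(0.3287) = 1.21.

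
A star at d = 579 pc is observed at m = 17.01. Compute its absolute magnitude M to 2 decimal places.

M = m − 5 log₁₀(d/10 pc) = 17.01 − 5 log₁₀(579/10)
  = 17.01 − 5 × 1.763 = 17.01 − 8.81 = 8.20.

8.20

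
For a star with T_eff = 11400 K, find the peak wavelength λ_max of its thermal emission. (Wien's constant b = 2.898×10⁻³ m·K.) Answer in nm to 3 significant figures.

λ_max = b/T = 2.898×10⁻³ / 11400 = 2.54×10^-7 m = 254.2 nm.

254 nm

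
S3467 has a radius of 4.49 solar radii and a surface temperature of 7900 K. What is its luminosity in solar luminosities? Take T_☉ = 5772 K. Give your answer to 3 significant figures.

L/L_☉ = (R/R_☉)² (T/T_☉)⁴ = (4.49)² × (7900/5772)⁴
       = 20.16 × (1.369)⁴ = 20.16 × 3.509 = 70.75.

70.7 solar luminosities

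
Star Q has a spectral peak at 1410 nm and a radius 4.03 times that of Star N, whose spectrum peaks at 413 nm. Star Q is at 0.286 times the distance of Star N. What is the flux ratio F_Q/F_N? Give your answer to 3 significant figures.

1.46

Wien's law: T_Q/T_N = λ_N/λ_Q = 413/1410 = 0.2929.
L_Q/L_N = (R_Q/R_N)²(T_Q/T_N)⁴ = (4.03)²(0.2929)⁴ = 0.1195.
F_Q/F_N = (L_Q/L_N)/(d_Q/d_N)² = 0.1195/(0.286)² = 1.462.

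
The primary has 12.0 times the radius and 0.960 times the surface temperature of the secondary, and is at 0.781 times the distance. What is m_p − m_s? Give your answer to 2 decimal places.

-5.76

L_p/L_s = (12.0)²(0.960)⁴ = 122.3.
F_p/F_s = (L_p/L_s)/(d_p/d_s)² = 122.3/0.6100 = 200.5.
m_p − m_s = −2.5 log₁₀(200.5) = -5.76.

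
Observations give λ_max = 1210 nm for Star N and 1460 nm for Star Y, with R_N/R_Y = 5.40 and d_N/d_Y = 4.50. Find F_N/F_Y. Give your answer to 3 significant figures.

3.05

Wien's law: T_N/T_Y = λ_Y/λ_N = 1460/1210 = 1.207.
L_N/L_Y = (R_N/R_Y)²(T_N/T_Y)⁴ = (5.40)²(1.207)⁴ = 61.81.
F_N/F_Y = (L_N/L_Y)/(d_N/d_Y)² = 61.81/(4.50)² = 3.052.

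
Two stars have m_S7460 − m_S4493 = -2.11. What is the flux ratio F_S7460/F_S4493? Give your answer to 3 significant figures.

6.98

F_S7460/F_S4493 = 10^(−(m_S7460 − m_S4493)/2.5) = 10^(2.11/2.5) = 10^0.844 = 6.982.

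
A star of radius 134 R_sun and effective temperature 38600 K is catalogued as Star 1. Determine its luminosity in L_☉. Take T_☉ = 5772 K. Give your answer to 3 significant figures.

3.59×10^7 L_☉

L/L_☉ = (R/R_☉)² (T/T_☉)⁴ = (134)² × (38600/5772)⁴
       = 1.796×10^4 × (6.687)⁴ = 1.796×10^4 × 2000 = 3.591×10^7.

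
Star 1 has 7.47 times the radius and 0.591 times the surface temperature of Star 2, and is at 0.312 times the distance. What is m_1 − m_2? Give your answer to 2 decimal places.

-4.61

L_1/L_2 = (7.47)²(0.591)⁴ = 6.808.
F_1/F_2 = (L_1/L_2)/(d_1/d_2)² = 6.808/0.09734 = 69.93.
m_1 − m_2 = −2.5 log₁₀(69.93) = -4.61.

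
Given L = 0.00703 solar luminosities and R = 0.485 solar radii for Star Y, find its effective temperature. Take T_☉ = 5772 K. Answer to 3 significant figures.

T/T_☉ = (L/L_☉)^(1/4) / (R/R_☉)^(1/2)
T = 5772 × (0.00703)^(1/4) / √(0.485) = 5772 × 0.2896 / 0.6964 = 2400 K.

2.40×10^3 K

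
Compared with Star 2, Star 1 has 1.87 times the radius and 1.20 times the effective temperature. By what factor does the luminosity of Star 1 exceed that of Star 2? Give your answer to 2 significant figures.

From the Stefan–Boltzmann law, L ∝ R²T⁴, so
L_1/L_2 = (R_1/R_2)² (T_1/T_2)⁴ = (1.87)² × (1.20)⁴ = 3.497 × 2.074 = 7.251.

7.3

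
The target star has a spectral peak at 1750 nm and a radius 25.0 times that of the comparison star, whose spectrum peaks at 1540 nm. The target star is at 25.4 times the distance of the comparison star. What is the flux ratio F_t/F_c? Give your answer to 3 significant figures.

0.581

Wien's law: T_t/T_c = λ_c/λ_t = 1540/1750 = 0.8800.
L_t/L_c = (R_t/R_c)²(T_t/T_c)⁴ = (25.0)²(0.8800)⁴ = 374.8.
F_t/F_c = (L_t/L_c)/(d_t/d_c)² = 374.8/(25.4)² = 0.5810.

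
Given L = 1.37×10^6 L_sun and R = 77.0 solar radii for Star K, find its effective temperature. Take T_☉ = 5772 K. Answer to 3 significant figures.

2.25×10^4 K

T/T_☉ = (L/L_☉)^(1/4) / (R/R_☉)^(1/2)
T = 5772 × (1.37×10^6)^(1/4) / √(77.0) = 5772 × 34.21 / 8.775 = 2.250×10^4 K.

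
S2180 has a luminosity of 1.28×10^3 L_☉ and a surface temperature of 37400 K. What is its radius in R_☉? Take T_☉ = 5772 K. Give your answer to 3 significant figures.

0.852 R_☉

R/R_☉ = √(L/L_☉) / (T/T_☉)² = √(1.28×10^3) / (6.480)²
       = 35.78 / 41.98 = 0.8521.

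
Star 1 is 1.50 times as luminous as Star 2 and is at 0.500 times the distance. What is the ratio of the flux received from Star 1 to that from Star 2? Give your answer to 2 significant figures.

F = L/(4πd²), so F_1/F_2 = (L_1/L_2) / (d_1/d_2)²
= 1.50 / (0.500)² = 1.50 / 0.2500 = 6.000.

6.0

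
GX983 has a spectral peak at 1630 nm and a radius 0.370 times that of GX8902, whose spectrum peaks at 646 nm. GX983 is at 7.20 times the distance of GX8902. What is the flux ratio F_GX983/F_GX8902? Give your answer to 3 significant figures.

6.52×10^-5

Wien's law: T_GX983/T_GX8902 = λ_GX8902/λ_GX983 = 646/1630 = 0.3963.
L_GX983/L_GX8902 = (R_GX983/R_GX8902)²(T_GX983/T_GX8902)⁴ = (0.370)²(0.3963)⁴ = 0.003377.
F_GX983/F_GX8902 = (L_GX983/L_GX8902)/(d_GX983/d_GX8902)² = 0.003377/(7.20)² = 6.515×10^-5.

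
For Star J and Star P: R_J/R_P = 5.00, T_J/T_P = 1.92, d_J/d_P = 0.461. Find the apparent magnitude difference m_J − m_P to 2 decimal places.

-8.01

L_J/L_P = (5.00)²(1.92)⁴ = 339.7.
F_J/F_P = (L_J/L_P)/(d_J/d_P)² = 339.7/0.2125 = 1599.
m_J − m_P = −2.5 log₁₀(1599) = -8.01.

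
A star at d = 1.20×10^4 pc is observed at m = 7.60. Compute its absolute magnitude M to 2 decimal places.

M = m − 5 log₁₀(d/10 pc) = 7.60 − 5 log₁₀(1.20×10^4/10)
  = 7.60 − 5 × 3.079 = 7.60 − 15.40 = -7.80.

-7.80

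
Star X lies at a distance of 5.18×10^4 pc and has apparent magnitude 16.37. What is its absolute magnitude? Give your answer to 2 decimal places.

M = m − 5 log₁₀(d/10 pc) = 16.37 − 5 log₁₀(5.18×10^4/10)
  = 16.37 − 5 × 3.714 = 16.37 − 18.57 = -2.20.

-2.20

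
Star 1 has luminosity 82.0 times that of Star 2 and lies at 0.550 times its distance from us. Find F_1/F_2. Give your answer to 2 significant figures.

2.7×10^2

F = L/(4πd²), so F_1/F_2 = (L_1/L_2) / (d_1/d_2)²
= 82.0 / (0.550)² = 82.0 / 0.3025 = 271.1.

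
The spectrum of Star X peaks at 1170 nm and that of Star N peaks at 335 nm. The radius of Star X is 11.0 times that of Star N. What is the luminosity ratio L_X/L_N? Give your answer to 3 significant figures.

0.813

Wien's law gives T ∝ 1/λ_max, so T_X/T_N = λ_N/λ_X = 335/1170 = 0.2863.
Then L ∝ R²T⁴ gives L_X/L_N = (11.0)² × (0.2863)⁴ = 121.0 × 0.006721 = 0.8132.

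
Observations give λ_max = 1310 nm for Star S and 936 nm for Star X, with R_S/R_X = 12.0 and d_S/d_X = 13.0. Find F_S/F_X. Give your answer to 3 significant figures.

Wien's law: T_S/T_X = λ_X/λ_S = 936/1310 = 0.7145.
L_S/L_X = (R_S/R_X)²(T_S/T_X)⁴ = (12.0)²(0.7145)⁴ = 37.53.
F_S/F_X = (L_S/L_X)/(d_S/d_X)² = 37.53/(13.0)² = 0.2221.

0.222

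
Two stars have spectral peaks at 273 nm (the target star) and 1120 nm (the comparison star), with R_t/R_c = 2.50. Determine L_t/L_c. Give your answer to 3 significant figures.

1.77×10^3

Wien's law gives T ∝ 1/λ_max, so T_t/T_c = λ_c/λ_t = 1120/273 = 4.103.
Then L ∝ R²T⁴ gives L_t/L_c = (2.50)² × (4.103)⁴ = 6.250 × 283.3 = 1771.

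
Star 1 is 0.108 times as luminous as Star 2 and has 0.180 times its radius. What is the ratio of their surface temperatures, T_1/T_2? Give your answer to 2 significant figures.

1.4

L ∝ R²T⁴ gives T ∝ (L/R²)^(1/4), so
T_1/T_2 = (0.108 / 0.180²)^(1/4) = (3.333)^(1/4) = 1.351.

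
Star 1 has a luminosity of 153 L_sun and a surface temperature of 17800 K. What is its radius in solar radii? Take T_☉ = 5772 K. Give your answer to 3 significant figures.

1.30 solar radii

R/R_☉ = √(L/L_☉) / (T/T_☉)² = √(153) / (3.084)²
       = 12.37 / 9.510 = 1.301.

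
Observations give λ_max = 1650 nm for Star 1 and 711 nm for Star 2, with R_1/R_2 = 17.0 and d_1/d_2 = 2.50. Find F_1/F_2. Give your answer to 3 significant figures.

Wien's law: T_1/T_2 = λ_2/λ_1 = 711/1650 = 0.4309.
L_1/L_2 = (R_1/R_2)²(T_1/T_2)⁴ = (17.0)²(0.4309)⁴ = 9.964.
F_1/F_2 = (L_1/L_2)/(d_1/d_2)² = 9.964/(2.50)² = 1.594.

1.59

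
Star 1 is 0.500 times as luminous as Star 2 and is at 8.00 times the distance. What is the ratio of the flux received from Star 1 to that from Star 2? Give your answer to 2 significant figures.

F = L/(4πd²), so F_1/F_2 = (L_1/L_2) / (d_1/d_2)²
= 0.500 / (8.00)² = 0.500 / 64.00 = 0.007812.

0.0078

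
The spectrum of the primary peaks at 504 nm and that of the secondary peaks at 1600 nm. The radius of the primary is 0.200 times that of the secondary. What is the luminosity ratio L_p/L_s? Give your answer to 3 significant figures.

Wien's law gives T ∝ 1/λ_max, so T_p/T_s = λ_s/λ_p = 1600/504 = 3.175.
Then L ∝ R²T⁴ gives L_p/L_s = (0.200)² × (3.175)⁴ = 0.04000 × 101.6 = 4.063.

4.06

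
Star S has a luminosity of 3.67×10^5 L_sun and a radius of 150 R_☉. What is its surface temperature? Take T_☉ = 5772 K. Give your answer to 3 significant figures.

1.16×10^4 K

T/T_☉ = (L/L_☉)^(1/4) / (R/R_☉)^(1/2)
T = 5772 × (3.67×10^5)^(1/4) / √(150) = 5772 × 24.61 / 12.25 = 1.160×10^4 K.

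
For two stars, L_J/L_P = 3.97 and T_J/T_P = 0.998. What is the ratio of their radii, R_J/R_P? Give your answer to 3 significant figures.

2.00

L ∝ R²T⁴ gives R ∝ √L / T², so
R_J/R_P = √(3.97) / (0.998)² = 1.992 / 0.9960 = 2.000.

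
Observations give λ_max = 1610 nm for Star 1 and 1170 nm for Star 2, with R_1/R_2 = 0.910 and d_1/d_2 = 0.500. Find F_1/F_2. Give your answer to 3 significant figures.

0.924

Wien's law: T_1/T_2 = λ_2/λ_1 = 1170/1610 = 0.7267.
L_1/L_2 = (R_1/R_2)²(T_1/T_2)⁴ = (0.910)²(0.7267)⁴ = 0.2310.
F_1/F_2 = (L_1/L_2)/(d_1/d_2)² = 0.2310/(0.500)² = 0.9238.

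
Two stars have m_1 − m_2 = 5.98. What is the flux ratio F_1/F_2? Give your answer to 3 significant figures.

F_1/F_2 = 10^(−(m_1 − m_2)/2.5) = 10^(-5.98/2.5) = 10^-2.392 = 0.004055.

0.00406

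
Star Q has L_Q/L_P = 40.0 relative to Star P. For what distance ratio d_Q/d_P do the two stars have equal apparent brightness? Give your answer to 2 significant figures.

6.3

Equal flux requires L_Q/d_Q² = L_P/d_P², so d_Q/d_P = √(L_Q/L_P)
= √(40.0) = 6.325.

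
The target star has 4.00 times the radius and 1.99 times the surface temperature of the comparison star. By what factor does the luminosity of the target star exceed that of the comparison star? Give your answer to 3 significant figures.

251

From the Stefan–Boltzmann law, L ∝ R²T⁴, so
L_t/L_c = (R_t/R_c)² (T_t/T_c)⁴ = (4.00)² × (1.99)⁴ = 16.00 × 15.68 = 250.9.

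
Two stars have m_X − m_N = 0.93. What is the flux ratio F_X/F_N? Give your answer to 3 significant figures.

0.425

F_X/F_N = 10^(−(m_X − m_N)/2.5) = 10^(-0.93/2.5) = 10^-0.372 = 0.4246.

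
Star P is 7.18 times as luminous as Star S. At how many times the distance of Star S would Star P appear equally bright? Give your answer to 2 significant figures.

Equal flux requires L_P/d_P² = L_S/d_S², so d_P/d_S = √(L_P/L_S)
= √(7.18) = 2.680.

2.7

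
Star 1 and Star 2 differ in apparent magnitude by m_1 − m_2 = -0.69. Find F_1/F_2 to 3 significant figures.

F_1/F_2 = 10^(−(m_1 − m_2)/2.5) = 10^(0.69/2.5) = 10^0.276 = 1.888.

1.89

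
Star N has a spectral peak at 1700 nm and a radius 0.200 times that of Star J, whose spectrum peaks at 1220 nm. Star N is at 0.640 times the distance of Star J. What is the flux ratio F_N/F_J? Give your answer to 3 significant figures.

Wien's law: T_N/T_J = λ_J/λ_N = 1220/1700 = 0.7176.
L_N/L_J = (R_N/R_J)²(T_N/T_J)⁴ = (0.200)²(0.7176)⁴ = 0.01061.
F_N/F_J = (L_N/L_J)/(d_N/d_J)² = 0.01061/(0.640)² = 0.02590.

0.0259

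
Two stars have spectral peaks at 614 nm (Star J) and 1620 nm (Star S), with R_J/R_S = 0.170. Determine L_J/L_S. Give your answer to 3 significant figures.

1.40

Wien's law gives T ∝ 1/λ_max, so T_J/T_S = λ_S/λ_J = 1620/614 = 2.638.
Then L ∝ R²T⁴ gives L_J/L_S = (0.170)² × (2.638)⁴ = 0.02890 × 48.46 = 1.401.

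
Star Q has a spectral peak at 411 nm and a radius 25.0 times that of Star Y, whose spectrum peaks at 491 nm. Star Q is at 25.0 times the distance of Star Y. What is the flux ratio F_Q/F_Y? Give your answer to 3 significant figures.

2.04

Wien's law: T_Q/T_Y = λ_Y/λ_Q = 491/411 = 1.195.
L_Q/L_Y = (R_Q/R_Y)²(T_Q/T_Y)⁴ = (25.0)²(1.195)⁴ = 1273.
F_Q/F_Y = (L_Q/L_Y)/(d_Q/d_Y)² = 1273/(25.0)² = 2.037.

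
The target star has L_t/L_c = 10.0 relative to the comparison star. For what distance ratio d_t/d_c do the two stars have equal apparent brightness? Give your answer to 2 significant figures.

Equal flux requires L_t/d_t² = L_c/d_c², so d_t/d_c = √(L_t/L_c)
= √(10.0) = 3.162.

3.2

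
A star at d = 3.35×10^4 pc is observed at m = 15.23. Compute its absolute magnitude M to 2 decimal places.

M = m − 5 log₁₀(d/10 pc) = 15.23 − 5 log₁₀(3.35×10^4/10)
  = 15.23 − 5 × 3.525 = 15.23 − 17.63 = -2.40.

-2.40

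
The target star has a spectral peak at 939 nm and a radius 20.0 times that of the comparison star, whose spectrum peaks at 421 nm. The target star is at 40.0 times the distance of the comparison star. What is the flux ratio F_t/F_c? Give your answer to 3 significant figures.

Wien's law: T_t/T_c = λ_c/λ_t = 421/939 = 0.4483.
L_t/L_c = (R_t/R_c)²(T_t/T_c)⁴ = (20.0)²(0.4483)⁴ = 16.16.
F_t/F_c = (L_t/L_c)/(d_t/d_c)² = 16.16/(40.0)² = 0.01010.

0.0101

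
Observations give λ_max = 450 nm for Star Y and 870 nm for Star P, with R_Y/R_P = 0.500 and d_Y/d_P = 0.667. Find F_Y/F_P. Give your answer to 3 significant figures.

Wien's law: T_Y/T_P = λ_P/λ_Y = 870/450 = 1.933.
L_Y/L_P = (R_Y/R_P)²(T_Y/T_P)⁴ = (0.500)²(1.933)⁴ = 3.493.
F_Y/F_P = (L_Y/L_P)/(d_Y/d_P)² = 3.493/(0.667)² = 7.851.

7.85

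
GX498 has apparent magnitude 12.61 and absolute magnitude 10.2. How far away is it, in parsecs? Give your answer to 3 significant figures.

m − M = 5 log₁₀(d/10 pc)
12.61 − (10.2) = 2.41 = 5 log₁₀(d/10)
d = 10 × 10^(2.41/5) = 10 × 10^0.482 = 30.34 pc.

30.3 pc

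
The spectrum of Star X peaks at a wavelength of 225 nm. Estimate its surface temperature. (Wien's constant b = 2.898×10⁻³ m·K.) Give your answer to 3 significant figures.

1.29×10^4 K

T = b/λ_max = 2.898×10⁻³ / (225×10⁻⁹) = 1.288×10^4 K.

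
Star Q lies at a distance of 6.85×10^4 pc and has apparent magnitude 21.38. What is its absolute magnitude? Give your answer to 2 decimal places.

M = m − 5 log₁₀(d/10 pc) = 21.38 − 5 log₁₀(6.85×10^4/10)
  = 21.38 − 5 × 3.836 = 21.38 − 19.18 = 2.20.

2.20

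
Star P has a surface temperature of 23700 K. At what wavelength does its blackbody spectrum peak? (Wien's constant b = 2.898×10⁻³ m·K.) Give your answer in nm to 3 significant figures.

λ_max = b/T = 2.898×10⁻³ / 23700 = 1.22×10^-7 m = 122.3 nm.

122 nm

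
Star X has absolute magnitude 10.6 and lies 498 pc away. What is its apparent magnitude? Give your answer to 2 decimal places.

19.09

m = M + 5 log₁₀(d/10 pc) = 10.6 + 5 log₁₀(498/10)
  = 10.6 + 5 × 1.697 = 10.6 + 8.49 = 19.09.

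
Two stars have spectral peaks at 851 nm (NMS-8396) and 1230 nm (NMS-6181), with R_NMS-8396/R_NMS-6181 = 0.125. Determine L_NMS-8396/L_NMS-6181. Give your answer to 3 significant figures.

0.0682

Wien's law gives T ∝ 1/λ_max, so T_NMS-8396/T_NMS-6181 = λ_NMS-6181/λ_NMS-8396 = 1230/851 = 1.445.
Then L ∝ R²T⁴ gives L_NMS-8396/L_NMS-6181 = (0.125)² × (1.445)⁴ = 0.01562 × 4.364 = 0.06819.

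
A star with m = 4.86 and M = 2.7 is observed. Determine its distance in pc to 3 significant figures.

27.0 pc

m − M = 5 log₁₀(d/10 pc)
4.86 − (2.7) = 2.16 = 5 log₁₀(d/10)
d = 10 × 10^(2.16/5) = 10 × 10^0.432 = 27.04 pc.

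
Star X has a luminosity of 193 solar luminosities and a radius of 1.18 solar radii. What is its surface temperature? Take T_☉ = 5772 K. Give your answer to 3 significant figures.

1.98×10^4 K

T/T_☉ = (L/L_☉)^(1/4) / (R/R_☉)^(1/2)
T = 5772 × (193)^(1/4) / √(1.18) = 5772 × 3.727 / 1.086 = 1.980×10^4 K.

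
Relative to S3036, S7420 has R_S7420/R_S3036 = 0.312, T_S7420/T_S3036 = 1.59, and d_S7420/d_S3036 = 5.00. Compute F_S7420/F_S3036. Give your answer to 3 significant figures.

L_S7420/L_S3036 = (R_S7420/R_S3036)²(T_S7420/T_S3036)⁴ = (0.312)² × (1.59)⁴ = 0.6222.
F_S7420/F_S3036 = (L_S7420/L_S3036)/(d_S7420/d_S3036)² = 0.6222 / (5.00)² = 0.02489.

0.0249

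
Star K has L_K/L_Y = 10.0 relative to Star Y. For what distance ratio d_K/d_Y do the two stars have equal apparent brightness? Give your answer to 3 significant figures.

Equal flux requires L_K/d_K² = L_Y/d_Y², so d_K/d_Y = √(L_K/L_Y)
= √(10.0) = 3.162.

3.16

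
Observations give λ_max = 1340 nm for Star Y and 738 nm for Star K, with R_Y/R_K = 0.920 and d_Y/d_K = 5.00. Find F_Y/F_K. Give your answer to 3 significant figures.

Wien's law: T_Y/T_K = λ_K/λ_Y = 738/1340 = 0.5507.
L_Y/L_K = (R_Y/R_K)²(T_Y/T_K)⁴ = (0.920)²(0.5507)⁴ = 0.07787.
F_Y/F_K = (L_Y/L_K)/(d_Y/d_K)² = 0.07787/(5.00)² = 0.003115.

0.00311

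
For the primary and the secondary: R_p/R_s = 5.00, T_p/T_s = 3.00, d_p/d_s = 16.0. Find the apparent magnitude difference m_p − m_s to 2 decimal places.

-2.25

L_p/L_s = (5.00)²(3.00)⁴ = 2025.
F_p/F_s = (L_p/L_s)/(d_p/d_s)² = 2025/256.0 = 7.910.
m_p − m_s = −2.5 log₁₀(7.910) = -2.25.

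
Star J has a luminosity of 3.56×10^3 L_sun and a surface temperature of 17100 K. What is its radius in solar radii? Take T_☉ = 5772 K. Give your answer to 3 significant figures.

R/R_☉ = √(L/L_☉) / (T/T_☉)² = √(3.56×10^3) / (2.963)²
       = 59.67 / 8.777 = 6.798.

6.80 solar radii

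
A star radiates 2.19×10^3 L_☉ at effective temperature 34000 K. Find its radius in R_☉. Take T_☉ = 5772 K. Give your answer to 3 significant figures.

1.35 R_☉

R/R_☉ = √(L/L_☉) / (T/T_☉)² = √(2.19×10^3) / (5.891)²
       = 46.80 / 34.70 = 1.349.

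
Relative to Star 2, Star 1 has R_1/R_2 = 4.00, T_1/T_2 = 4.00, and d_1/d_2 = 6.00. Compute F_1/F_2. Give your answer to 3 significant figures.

114

L_1/L_2 = (R_1/R_2)²(T_1/T_2)⁴ = (4.00)² × (4.00)⁴ = 4096.
F_1/F_2 = (L_1/L_2)/(d_1/d_2)² = 4096 / (6.00)² = 113.8.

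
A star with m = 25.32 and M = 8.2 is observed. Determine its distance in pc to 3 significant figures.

2.65×10^4 pc

m − M = 5 log₁₀(d/10 pc)
25.32 − (8.2) = 17.12 = 5 log₁₀(d/10)
d = 10 × 10^(17.12/5) = 10 × 10^3.424 = 2.655×10^4 pc.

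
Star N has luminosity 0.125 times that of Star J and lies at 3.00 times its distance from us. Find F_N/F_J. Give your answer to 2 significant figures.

0.014

F = L/(4πd²), so F_N/F_J = (L_N/L_J) / (d_N/d_J)²
= 0.125 / (3.00)² = 0.125 / 9.000 = 0.01389.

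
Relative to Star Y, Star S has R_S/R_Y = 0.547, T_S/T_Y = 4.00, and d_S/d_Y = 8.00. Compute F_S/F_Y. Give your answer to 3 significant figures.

L_S/L_Y = (R_S/R_Y)²(T_S/T_Y)⁴ = (0.547)² × (4.00)⁴ = 76.60.
F_S/F_Y = (L_S/L_Y)/(d_S/d_Y)² = 76.60 / (8.00)² = 1.197.

1.20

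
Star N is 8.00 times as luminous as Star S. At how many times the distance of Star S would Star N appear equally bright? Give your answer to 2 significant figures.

2.8

Equal flux requires L_N/d_N² = L_S/d_S², so d_N/d_S = √(L_N/L_S)
= √(8.00) = 2.828.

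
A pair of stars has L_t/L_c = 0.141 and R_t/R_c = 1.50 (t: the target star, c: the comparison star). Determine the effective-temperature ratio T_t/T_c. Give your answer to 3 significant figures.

0.500

L ∝ R²T⁴ gives T ∝ (L/R²)^(1/4), so
T_t/T_c = (0.141 / 1.50²)^(1/4) = (0.06267)^(1/4) = 0.5003.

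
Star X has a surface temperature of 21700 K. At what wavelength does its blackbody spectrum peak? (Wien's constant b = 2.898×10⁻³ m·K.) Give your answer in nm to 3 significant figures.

λ_max = b/T = 2.898×10⁻³ / 21700 = 1.34×10^-7 m = 133.5 nm.

134 nm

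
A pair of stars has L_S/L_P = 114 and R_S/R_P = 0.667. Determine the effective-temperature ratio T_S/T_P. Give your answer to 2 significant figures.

L ∝ R²T⁴ gives T ∝ (L/R²)^(1/4), so
T_S/T_P = (114 / 0.667²)^(1/4) = (256.2)^(1/4) = 4.001.

4.0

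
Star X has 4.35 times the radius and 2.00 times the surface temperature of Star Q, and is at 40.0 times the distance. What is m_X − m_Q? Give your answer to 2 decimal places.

1.81

L_X/L_Q = (4.35)²(2.00)⁴ = 302.8.
F_X/F_Q = (L_X/L_Q)/(d_X/d_Q)² = 302.8/1600 = 0.1892.
m_X − m_Q = −2.5 log₁₀(0.1892) = 1.81.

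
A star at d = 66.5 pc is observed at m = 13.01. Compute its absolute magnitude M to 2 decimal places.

8.90

M = m − 5 log₁₀(d/10 pc) = 13.01 − 5 log₁₀(66.5/10)
  = 13.01 − 5 × 0.823 = 13.01 − 4.11 = 8.90.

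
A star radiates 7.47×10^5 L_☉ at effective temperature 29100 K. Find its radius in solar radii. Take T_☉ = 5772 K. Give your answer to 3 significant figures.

R/R_☉ = √(L/L_☉) / (T/T_☉)² = √(7.47×10^5) / (5.042)²
       = 864.3 / 25.42 = 34.00.

34.0 solar radii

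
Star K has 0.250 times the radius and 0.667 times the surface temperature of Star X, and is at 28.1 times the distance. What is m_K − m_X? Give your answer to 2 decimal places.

L_K/L_X = (0.250)²(0.667)⁴ = 0.01237.
F_K/F_X = (L_K/L_X)/(d_K/d_X)² = 0.01237/789.6 = 1.567×10^-5.
m_K − m_X = −2.5 log₁₀(1.567×10^-5) = 12.01.

12.01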